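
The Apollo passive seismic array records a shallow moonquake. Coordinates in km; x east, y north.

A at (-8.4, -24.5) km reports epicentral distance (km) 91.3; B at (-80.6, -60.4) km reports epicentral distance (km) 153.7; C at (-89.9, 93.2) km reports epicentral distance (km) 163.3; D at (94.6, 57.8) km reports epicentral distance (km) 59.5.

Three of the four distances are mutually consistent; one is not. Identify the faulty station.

Solve using three stations at a time. Using B, C, D (subtract circle equations pairwise → linear system) gives (x, y) ≈ (53.4, 14.9).
Distances from that point to each station vs reported:
  A: calculated 73.3 vs reported 91.3 → residual 18.0 km
  B: calculated 153.7 vs reported 153.7 → residual 0.0 km
  C: calculated 163.3 vs reported 163.3 → residual 0.0 km
  D: calculated 59.5 vs reported 59.5 → residual 0.0 km
B, C, D are mutually consistent (residuals ≈ 0); A is off by 18.0 km.

A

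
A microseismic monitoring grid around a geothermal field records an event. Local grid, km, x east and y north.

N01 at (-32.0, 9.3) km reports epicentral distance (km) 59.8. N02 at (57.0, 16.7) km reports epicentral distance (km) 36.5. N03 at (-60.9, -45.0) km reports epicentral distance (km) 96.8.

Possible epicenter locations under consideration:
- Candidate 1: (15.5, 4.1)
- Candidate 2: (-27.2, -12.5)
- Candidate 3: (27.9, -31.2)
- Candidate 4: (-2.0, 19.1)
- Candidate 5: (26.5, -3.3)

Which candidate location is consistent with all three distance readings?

Candidate 5

For each candidate, compare |candidate − station| to the reported distance:
Candidate 1: residuals N01 12.0, N02 6.9, N03 6.0 → max 12.0 km
Candidate 2: residuals N01 37.5, N02 52.6, N03 50.0 → max 52.6 km
Candidate 3: residuals N01 12.5, N02 19.5, N03 6.9 → max 19.5 km
Candidate 4: residuals N01 28.2, N02 22.5, N03 9.7 → max 28.2 km
Candidate 5: residuals N01 0.0, N02 0.0, N03 0.0 → max 0.0 km
Only Candidate 5 has all residuals ≈ 0.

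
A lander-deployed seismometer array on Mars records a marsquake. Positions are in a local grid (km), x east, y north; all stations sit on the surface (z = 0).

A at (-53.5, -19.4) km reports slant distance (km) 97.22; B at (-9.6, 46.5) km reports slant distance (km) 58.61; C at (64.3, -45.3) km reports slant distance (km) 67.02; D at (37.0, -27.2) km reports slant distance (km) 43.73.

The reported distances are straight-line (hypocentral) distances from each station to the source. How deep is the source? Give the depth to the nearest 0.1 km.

15.2 km

Each station gives a sphere (x−x_i)² + (y−y_i)² + z² = d_i² (stations at z=0).
Subtracting the A sphere from B and C: z² cancels, leaving linear equations in x and y:
87.8 x + 131.8 y = 5032.40
235.6 x − 51.8 y = 7908.02
Solving: x ≈ 36.600, y ≈ 13.801 km (keep extra digits for the depth step; rounded: 36.6, 13.8).
Then from the A sphere: z² = 97.22² − (x + 53.5)² − (y + 19.4)² with x = 36.600, y = 13.801, so z ≈ 15.212 ≈ 15.2 km.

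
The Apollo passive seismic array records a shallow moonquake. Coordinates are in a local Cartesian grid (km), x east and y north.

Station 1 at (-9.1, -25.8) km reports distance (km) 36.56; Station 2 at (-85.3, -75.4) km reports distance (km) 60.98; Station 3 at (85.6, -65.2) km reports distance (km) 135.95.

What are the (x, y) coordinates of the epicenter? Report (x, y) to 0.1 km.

Circle about each station: (x + 9.1)² + (y + 25.8)² = 36.56²; (x + 85.3)² + (y + 75.4)² = 60.98²; (x − 85.6)² + (y + 65.2)² = 135.95².
Subtracting the Station 1 equation from the Station 2 and Station 3 equations removes the quadratic terms:
-152.4 x − 99.2 y = 9830.87
189.4 x − 78.8 y = -6315.82
Solving the 2×2 system: x ≈ -45.5, y ≈ -29.2 km.

-45.5 km east, -29.2 km north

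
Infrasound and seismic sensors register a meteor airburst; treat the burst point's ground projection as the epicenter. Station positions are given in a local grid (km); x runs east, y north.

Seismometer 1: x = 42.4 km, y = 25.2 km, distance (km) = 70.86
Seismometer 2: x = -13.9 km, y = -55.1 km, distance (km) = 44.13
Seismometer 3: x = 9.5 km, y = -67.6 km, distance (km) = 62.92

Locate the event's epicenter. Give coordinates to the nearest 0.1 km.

Circle about each station: (x − 42.4)² + (y − 25.2)² = 70.86²; (x + 13.9)² + (y + 55.1)² = 44.13²; (x − 9.5)² + (y + 67.6)² = 62.92².
Subtracting pairs of circle equations eliminates x²+y² and gives linear equations (the radical axes):
-112.6 x − 160.6 y = 3870.10
-65.8 x − 185.6 y = 3289.42
Solving the 2×2 system: x ≈ -18.4, y ≈ -11.2 km.

-18.4 km east, -11.2 km north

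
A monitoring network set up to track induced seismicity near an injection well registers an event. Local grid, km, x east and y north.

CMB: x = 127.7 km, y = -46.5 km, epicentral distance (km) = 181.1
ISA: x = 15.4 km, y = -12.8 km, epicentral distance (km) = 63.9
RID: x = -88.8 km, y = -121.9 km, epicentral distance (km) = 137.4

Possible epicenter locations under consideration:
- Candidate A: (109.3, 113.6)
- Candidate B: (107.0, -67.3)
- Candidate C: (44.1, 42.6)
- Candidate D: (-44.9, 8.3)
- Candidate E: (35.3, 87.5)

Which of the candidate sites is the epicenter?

Candidate D

For each candidate, compare |candidate − station| to the reported distance:
Candidate A: residuals CMB 19.9, ISA 93.6, RID 170.3 → max 170.3 km
Candidate B: residuals CMB 151.8, ISA 42.7, RID 65.9 → max 151.8 km
Candidate C: residuals CMB 58.9, ISA 1.5, RID 74.1 → max 74.1 km
Candidate D: residuals CMB 0.0, ISA 0.0, RID 0.0 → max 0.0 km
Candidate E: residuals CMB 18.3, ISA 38.4, RID 106.0 → max 106.0 km
Only Candidate D has all residuals ≈ 0.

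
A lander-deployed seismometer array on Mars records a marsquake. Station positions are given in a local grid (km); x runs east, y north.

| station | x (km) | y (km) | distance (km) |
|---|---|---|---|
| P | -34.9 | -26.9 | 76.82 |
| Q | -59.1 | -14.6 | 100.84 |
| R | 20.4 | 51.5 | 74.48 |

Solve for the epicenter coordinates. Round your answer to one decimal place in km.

Circle about each station: (x + 34.9)² + (y + 26.9)² = 76.82²; (x + 59.1)² + (y + 14.6)² = 100.84²; (x − 20.4)² + (y − 51.5)² = 74.48².
Subtracting the P equation from the Q and R equations removes the quadratic terms:
-48.4 x + 24.6 y = -2503.04
110.6 x + 156.8 y = 1480.83
Solving the 2×2 system: x ≈ 41.6, y ≈ -19.9 km.
Check against P (with the unrounded x, y): √((x + 34.9)²+(y + 26.9)²) = 76.82 ≈ 76.82 km. ✓

41.6 km east, -19.9 km north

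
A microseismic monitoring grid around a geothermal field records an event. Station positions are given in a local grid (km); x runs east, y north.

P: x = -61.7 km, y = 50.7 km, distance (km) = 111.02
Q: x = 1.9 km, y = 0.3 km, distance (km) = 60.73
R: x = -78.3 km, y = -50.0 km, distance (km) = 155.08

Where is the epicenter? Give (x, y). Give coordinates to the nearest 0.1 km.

x ≈ 48.7 km, y ≈ 39.0 km

Circle about each station: (x + 61.7)² + (y − 50.7)² = 111.02²; (x − 1.9)² + (y − 0.3)² = 60.73²; (x + 78.3)² + (y + 50.0)² = 155.08².
Subtracting pairs of circle equations eliminates x²+y² and gives linear equations (the radical axes):
127.2 x − 100.8 y = 2263.63
-33.2 x − 201.4 y = -9470.86
Solving the 2×2 system: x ≈ 48.7, y ≈ 39.0 km.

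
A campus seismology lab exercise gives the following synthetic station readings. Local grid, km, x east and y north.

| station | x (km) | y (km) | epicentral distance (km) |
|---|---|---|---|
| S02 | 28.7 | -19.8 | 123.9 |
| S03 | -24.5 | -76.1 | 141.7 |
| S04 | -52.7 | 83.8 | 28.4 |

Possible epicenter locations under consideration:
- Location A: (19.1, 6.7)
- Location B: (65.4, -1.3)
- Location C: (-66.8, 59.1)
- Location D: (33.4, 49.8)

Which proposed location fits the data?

For each candidate, compare |candidate − station| to the reported distance:
Location A: residuals S02 95.7, S03 48.1, S04 77.0 → max 95.7 km
Location B: residuals S02 82.8, S03 24.8, S04 117.2 → max 117.2 km
Location C: residuals S02 0.0, S03 0.0, S04 0.0 → max 0.0 km
Location D: residuals S02 54.1, S03 3.1, S04 64.2 → max 64.2 km
Only Location C has all residuals ≈ 0.

Location C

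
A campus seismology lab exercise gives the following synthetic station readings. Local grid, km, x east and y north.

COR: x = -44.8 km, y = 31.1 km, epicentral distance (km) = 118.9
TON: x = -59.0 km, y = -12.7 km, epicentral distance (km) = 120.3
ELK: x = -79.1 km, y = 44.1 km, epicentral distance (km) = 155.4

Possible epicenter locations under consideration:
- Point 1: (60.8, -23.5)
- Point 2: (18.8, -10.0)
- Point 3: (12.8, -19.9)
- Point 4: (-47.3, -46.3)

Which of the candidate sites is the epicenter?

For each candidate, compare |candidate − station| to the reported distance:
Point 1: residuals COR 0.0, TON 0.0, ELK 0.0 → max 0.0 km
Point 2: residuals COR 43.2, TON 42.5, ELK 43.5 → max 43.5 km
Point 3: residuals COR 42.0, TON 48.1, ELK 43.4 → max 48.1 km
Point 4: residuals COR 41.5, TON 84.7, ELK 59.6 → max 84.7 km
Only Point 1 has all residuals ≈ 0.

Point 1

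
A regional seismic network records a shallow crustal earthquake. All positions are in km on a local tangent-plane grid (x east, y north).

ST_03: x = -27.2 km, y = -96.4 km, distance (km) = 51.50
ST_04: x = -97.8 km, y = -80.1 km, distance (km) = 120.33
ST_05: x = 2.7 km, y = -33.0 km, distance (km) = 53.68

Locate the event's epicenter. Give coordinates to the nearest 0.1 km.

Circle about each station: (x + 27.2)² + (y + 96.4)² = 51.50²; (x + 97.8)² + (y + 80.1)² = 120.33²; (x − 2.7)² + (y + 33.0)² = 53.68².
Subtracting pairs of circle equations eliminates x²+y² and gives linear equations (the radical axes):
-141.2 x + 32.6 y = -5879.01
59.8 x + 126.8 y = -9165.80
Solving the 2×2 system: x ≈ 22.5, y ≈ -82.9 km.
Check against ST_03 (with the unrounded x, y): √((x + 27.2)²+(y + 96.4)²) = 51.50 ≈ 51.50 km. ✓

22.5 km east, -82.9 km north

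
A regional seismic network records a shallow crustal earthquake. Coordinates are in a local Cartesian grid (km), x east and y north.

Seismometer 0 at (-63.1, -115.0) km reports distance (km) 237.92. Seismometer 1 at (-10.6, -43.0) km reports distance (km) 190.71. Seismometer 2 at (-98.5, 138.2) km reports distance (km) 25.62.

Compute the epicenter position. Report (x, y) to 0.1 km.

Circle about each station: (x + 63.1)² + (y + 115.0)² = 237.92²; (x + 10.6)² + (y + 43.0)² = 190.71²; (x + 98.5)² + (y − 138.2)² = 25.62².
Subtracting the Seismometer 0 equation from the Seismometer 1 and Seismometer 2 equations removes the quadratic terms:
105.0 x + 144.0 y = 4990.37
-70.8 x + 506.4 y = 67544.42
Solving the 2×2 system: x ≈ -113.6, y ≈ 117.5 km.

(-113.6, 117.5)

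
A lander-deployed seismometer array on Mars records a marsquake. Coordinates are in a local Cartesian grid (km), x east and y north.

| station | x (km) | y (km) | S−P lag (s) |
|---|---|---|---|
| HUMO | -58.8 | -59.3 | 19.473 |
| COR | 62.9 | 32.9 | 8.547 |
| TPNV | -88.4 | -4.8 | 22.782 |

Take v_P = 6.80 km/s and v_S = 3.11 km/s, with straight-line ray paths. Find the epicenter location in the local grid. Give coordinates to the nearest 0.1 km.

Distance from S−P lag: d = Δt · v_P v_S / (v_P − v_S) = Δt · (6.80·3.11)/(6.80−3.11) ≈ 5.7312·Δt.
So d_HUMO = 111.60, d_COR = 48.98, d_TPNV = 130.57 km.
Circle about each station: (x + 58.8)² + (y + 59.3)² = 111.60²; (x − 62.9)² + (y − 32.9)² = 48.98²; (x + 88.4)² + (y + 4.8)² = 130.57².
Subtracting the HUMO equation from the COR and TPNV equations removes the quadratic terms:
243.4 x + 184.4 y = 8120.41
-59.2 x + 109.0 y = -3730.29
Solving the 2×2 system: x ≈ 42.0, y ≈ -11.4 km.

x ≈ 42.0 km, y ≈ -11.4 km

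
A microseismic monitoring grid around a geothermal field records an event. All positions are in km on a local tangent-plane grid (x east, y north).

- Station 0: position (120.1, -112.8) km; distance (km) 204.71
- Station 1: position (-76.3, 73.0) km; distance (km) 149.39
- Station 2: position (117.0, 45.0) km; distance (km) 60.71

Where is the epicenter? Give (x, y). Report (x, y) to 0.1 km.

Circle about each station: (x − 120.1)² + (y + 112.8)² = 204.71²; (x + 76.3)² + (y − 73.0)² = 149.39²; (x − 117.0)² + (y − 45.0)² = 60.71².
Subtracting the Station 0 equation from the Station 1 and Station 2 equations removes the quadratic terms:
-392.8 x + 371.6 y = 3591.65
-6.2 x + 315.6 y = 26786.63
Solving the 2×2 system: x ≈ 72.5, y ≈ 86.3 km.

x ≈ 72.5 km, y ≈ 86.3 km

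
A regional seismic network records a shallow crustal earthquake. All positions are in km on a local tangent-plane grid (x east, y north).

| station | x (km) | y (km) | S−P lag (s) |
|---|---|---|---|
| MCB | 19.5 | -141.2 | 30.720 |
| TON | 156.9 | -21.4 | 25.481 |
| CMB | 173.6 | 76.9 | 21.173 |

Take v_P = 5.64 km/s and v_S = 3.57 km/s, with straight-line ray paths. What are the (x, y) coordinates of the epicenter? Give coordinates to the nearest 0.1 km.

Distance from S−P lag: d = Δt · v_P v_S / (v_P − v_S) = Δt · (5.64·3.57)/(5.64−3.57) ≈ 9.7270·Δt.
So d_MCB = 298.81, d_TON = 247.85, d_CMB = 205.95 km.
Circle about each station: (x − 19.5)² + (y + 141.2)² = 298.81²; (x − 156.9)² + (y + 21.4)² = 247.85²; (x − 173.6)² + (y − 76.9)² = 205.95².
Subtracting the MCB equation from the TON and CMB equations removes the quadratic terms:
274.8 x + 239.6 y = 32615.67
308.2 x + 436.2 y = 62604.89
Solving the 2×2 system: x ≈ -16.8, y ≈ 155.4 km.

-16.8 km east, 155.4 km north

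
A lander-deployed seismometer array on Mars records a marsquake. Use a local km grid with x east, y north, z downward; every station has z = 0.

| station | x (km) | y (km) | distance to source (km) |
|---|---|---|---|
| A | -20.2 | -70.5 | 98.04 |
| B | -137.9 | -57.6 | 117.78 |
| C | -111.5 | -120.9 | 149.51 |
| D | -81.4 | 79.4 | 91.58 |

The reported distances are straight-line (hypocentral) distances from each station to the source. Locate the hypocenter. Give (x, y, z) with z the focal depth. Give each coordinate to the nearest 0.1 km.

x ≈ -53.1 km, y ≈ 7.6 km, depth ≈ 49.3 km

Each station gives a sphere (x−x_i)² + (y−y_i)² + z² = d_i² (stations at z=0).
Subtracting the A sphere from B and C: z² cancels, leaving linear equations in x and y:
-235.4 x + 25.8 y = 12695.59
-182.6 x − 100.8 y = 8929.37
Solving: x ≈ -53.099, y ≈ 7.604 km (keep extra digits for the depth step; rounded: -53.1, 7.6).
Then from the A sphere: z² = 98.04² − (x + 20.2)² − (y + 70.5)² with x = -53.099, y = 7.604, so z ≈ 49.288 ≈ 49.3 km.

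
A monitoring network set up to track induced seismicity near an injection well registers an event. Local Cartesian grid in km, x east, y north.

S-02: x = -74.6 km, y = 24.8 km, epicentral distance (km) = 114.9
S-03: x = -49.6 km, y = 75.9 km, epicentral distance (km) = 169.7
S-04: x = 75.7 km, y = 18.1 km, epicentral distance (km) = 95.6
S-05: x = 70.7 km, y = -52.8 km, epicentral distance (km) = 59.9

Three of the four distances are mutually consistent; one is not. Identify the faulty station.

S-03

Solve using three stations at a time. Using S-02, S-04, S-05 (subtract circle equations pairwise → linear system) gives (x, y) ≈ (10.8, -52.1).
Distances from that point to each station vs reported:
  S-02: calculated 114.9 vs reported 114.9 → residual 0.0 km
  S-03: calculated 141.5 vs reported 169.7 → residual 28.2 km
  S-04: calculated 95.6 vs reported 95.6 → residual 0.0 km
  S-05: calculated 59.9 vs reported 59.9 → residual 0.0 km
S-02, S-04, S-05 are mutually consistent (residuals ≈ 0); S-03 is off by 28.2 km.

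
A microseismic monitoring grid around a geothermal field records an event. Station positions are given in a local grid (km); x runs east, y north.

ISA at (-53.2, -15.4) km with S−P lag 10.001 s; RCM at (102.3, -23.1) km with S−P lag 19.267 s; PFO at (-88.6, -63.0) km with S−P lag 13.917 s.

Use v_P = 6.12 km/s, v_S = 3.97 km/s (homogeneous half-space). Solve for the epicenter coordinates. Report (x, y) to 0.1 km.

Distance from S−P lag: d = Δt · v_P v_S / (v_P − v_S) = Δt · (6.12·3.97)/(6.12−3.97) ≈ 11.3007·Δt.
So d_ISA = 113.02, d_RCM = 217.73, d_PFO = 157.27 km.
Circle about each station: (x + 53.2)² + (y + 15.4)² = 113.02²; (x − 102.3)² + (y + 23.1)² = 217.73²; (x + 88.6)² + (y + 63.0)² = 157.27².
Subtracting pairs of circle equations eliminates x²+y² and gives linear equations (the radical axes):
311.0 x − 15.4 y = -26701.33
-70.8 x − 95.2 y = -3208.77
Solving the 2×2 system: x ≈ -81.2, y ≈ 94.1 km.

-81.2 km east, 94.1 km north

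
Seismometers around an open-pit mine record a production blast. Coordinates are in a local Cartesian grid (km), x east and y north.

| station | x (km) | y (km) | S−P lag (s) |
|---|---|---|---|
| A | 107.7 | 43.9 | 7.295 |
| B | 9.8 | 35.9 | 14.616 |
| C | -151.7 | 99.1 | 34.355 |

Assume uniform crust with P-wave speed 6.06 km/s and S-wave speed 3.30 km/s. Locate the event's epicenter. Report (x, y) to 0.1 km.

Distance from S−P lag: d = Δt · v_P v_S / (v_P − v_S) = Δt · (6.06·3.30)/(6.06−3.30) ≈ 7.2457·Δt.
So d_A = 52.86, d_B = 105.90, d_C = 248.92 km.
Circle about each station: (x − 107.7)² + (y − 43.9)² = 52.86²; (x − 9.8)² + (y − 35.9)² = 105.90²; (x + 151.7)² + (y − 99.1)² = 248.92².
Subtracting the A equation from the B and C equations removes the quadratic terms:
-195.8 x − 16.0 y = -20562.28
-518.8 x + 110.4 y = -39859.79
Solving the 2×2 system: x ≈ 97.2, y ≈ 95.7 km.

x ≈ 97.2 km, y ≈ 95.7 km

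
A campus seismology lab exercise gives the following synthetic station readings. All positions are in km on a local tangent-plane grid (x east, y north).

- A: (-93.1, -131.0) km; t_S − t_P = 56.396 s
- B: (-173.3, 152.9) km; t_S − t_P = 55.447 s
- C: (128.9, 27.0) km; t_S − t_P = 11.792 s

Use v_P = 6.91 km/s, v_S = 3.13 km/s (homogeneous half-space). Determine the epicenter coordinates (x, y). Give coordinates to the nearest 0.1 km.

x ≈ 138.4 km, y ≈ 93.8 km

Distance from S−P lag: d = Δt · v_P v_S / (v_P − v_S) = Δt · (6.91·3.13)/(6.91−3.13) ≈ 5.7218·Δt.
So d_A = 322.69, d_B = 317.26, d_C = 67.47 km.
Circle about each station: (x + 93.1)² + (y + 131.0)² = 322.69²; (x + 173.3)² + (y − 152.9)² = 317.26²; (x − 128.9)² + (y − 27.0)² = 67.47².
Subtracting the A equation from the B and C equations removes the quadratic terms:
-160.4 x + 567.8 y = 31057.62
444.0 x + 316.0 y = 91092.24
Solving the 2×2 system: x ≈ 138.4, y ≈ 93.8 km.
Check against A (with the unrounded x, y): √((x + 93.1)²+(y + 131.0)²) = 322.69 ≈ 322.69 km. ✓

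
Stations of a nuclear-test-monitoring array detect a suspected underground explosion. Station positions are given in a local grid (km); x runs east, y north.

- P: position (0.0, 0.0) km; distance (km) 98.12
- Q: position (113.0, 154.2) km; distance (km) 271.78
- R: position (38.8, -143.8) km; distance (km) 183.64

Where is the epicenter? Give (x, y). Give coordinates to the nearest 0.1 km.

-96.2 km east, -19.3 km north

Circle about each station: x² + y² = 98.12²; (x − 113.0)² + (y − 154.2)² = 271.78²; (x − 38.8)² + (y + 143.8)² = 183.64².
Subtracting the P equation from the Q and R equations removes the quadratic terms:
226.0 x + 308.4 y = -27690.19
77.6 x − 287.6 y = -1912.24
Solving the 2×2 system: x ≈ -96.2, y ≈ -19.3 km.
Check against P (with the unrounded x, y): √(x²+y²) = 98.10 ≈ 98.12 km. ✓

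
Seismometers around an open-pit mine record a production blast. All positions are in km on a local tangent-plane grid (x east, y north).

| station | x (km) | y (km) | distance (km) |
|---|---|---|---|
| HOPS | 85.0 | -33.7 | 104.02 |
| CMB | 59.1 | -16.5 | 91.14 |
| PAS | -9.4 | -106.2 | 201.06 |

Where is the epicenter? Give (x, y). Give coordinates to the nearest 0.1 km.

x ≈ 86.9 km, y ≈ 70.3 km

Circle about each station: (x − 85.0)² + (y + 33.7)² = 104.02²; (x − 59.1)² + (y + 16.5)² = 91.14²; (x + 9.4)² + (y + 106.2)² = 201.06².
Subtracting the HOPS equation from the CMB and PAS equations removes the quadratic terms:
-51.8 x + 34.4 y = -2081.97
-188.8 x − 145.0 y = -26598.85
Solving the 2×2 system: x ≈ 86.9, y ≈ 70.3 km.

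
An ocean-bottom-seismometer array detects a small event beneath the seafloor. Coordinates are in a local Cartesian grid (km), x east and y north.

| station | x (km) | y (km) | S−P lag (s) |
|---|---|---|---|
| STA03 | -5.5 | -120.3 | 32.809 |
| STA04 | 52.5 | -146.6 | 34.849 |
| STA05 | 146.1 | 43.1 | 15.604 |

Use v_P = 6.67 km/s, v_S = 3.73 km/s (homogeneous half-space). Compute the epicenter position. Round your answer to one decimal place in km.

(65.9, 148.0)

Distance from S−P lag: d = Δt · v_P v_S / (v_P − v_S) = Δt · (6.67·3.73)/(6.67−3.73) ≈ 8.4623·Δt.
So d_STA03 = 277.64, d_STA04 = 294.90, d_STA05 = 132.05 km.
Circle about each station: (x + 5.5)² + (y + 120.3)² = 277.64²; (x − 52.5)² + (y + 146.6)² = 294.90²; (x − 146.1)² + (y − 43.1)² = 132.05².
Subtracting the STA03 equation from the STA04 and STA05 equations removes the quadratic terms:
116.0 x − 52.6 y = -136.57
303.2 x + 326.8 y = 68347.25
Solving the 2×2 system: x ≈ 65.9, y ≈ 148.0 km.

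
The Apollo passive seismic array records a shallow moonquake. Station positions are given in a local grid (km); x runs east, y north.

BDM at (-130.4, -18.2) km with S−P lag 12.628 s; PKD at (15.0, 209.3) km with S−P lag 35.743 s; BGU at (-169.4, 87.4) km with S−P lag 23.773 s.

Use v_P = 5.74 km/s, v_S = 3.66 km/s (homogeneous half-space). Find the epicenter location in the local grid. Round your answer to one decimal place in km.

Distance from S−P lag: d = Δt · v_P v_S / (v_P − v_S) = Δt · (5.74·3.66)/(5.74−3.66) ≈ 10.1002·Δt.
So d_BDM = 127.55, d_PKD = 361.01, d_BGU = 240.11 km.
Circle about each station: (x + 130.4)² + (y + 18.2)² = 127.55²; (x − 15.0)² + (y − 209.3)² = 361.01²; (x + 169.4)² + (y − 87.4)² = 240.11².
Subtracting the BDM equation from the PKD and BGU equations removes the quadratic terms:
290.8 x + 455.0 y = -87363.13
-78.0 x + 211.2 y = -22384.09
Solving the 2×2 system: x ≈ -85.3, y ≈ -137.5 km.

x ≈ -85.3 km, y ≈ -137.5 km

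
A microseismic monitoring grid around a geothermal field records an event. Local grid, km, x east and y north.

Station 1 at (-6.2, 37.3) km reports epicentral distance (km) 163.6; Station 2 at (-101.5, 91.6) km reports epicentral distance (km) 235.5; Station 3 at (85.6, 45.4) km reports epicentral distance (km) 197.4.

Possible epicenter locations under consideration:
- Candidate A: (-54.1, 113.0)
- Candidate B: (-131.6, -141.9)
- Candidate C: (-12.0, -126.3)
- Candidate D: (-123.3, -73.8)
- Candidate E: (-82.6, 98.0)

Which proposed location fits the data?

For each candidate, compare |candidate − station| to the reported distance:
Candidate A: residuals Station 1 74.0, Station 2 183.5, Station 3 42.2 → max 183.5 km
Candidate B: residuals Station 1 55.1, Station 2 0.1, Station 3 89.4 → max 89.4 km
Candidate C: residuals Station 1 0.1, Station 2 0.1, Station 3 0.1 → max 0.1 km
Candidate D: residuals Station 1 2.2, Station 2 68.7, Station 3 43.1 → max 68.7 km
Candidate E: residuals Station 1 66.0, Station 2 215.5, Station 3 21.2 → max 215.5 km
Only Candidate C has all residuals ≈ 0.

Candidate C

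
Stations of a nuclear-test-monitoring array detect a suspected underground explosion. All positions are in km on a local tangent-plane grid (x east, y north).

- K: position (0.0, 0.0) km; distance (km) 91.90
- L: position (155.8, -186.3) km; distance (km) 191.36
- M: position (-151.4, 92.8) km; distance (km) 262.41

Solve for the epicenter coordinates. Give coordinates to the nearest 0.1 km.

Circle about each station: x² + y² = 91.90²; (x − 155.8)² + (y + 186.3)² = 191.36²; (x + 151.4)² + (y − 92.8)² = 262.41².
Subtracting the K equation from the L and M equations removes the quadratic terms:
311.6 x − 372.6 y = 30808.29
-302.8 x + 185.6 y = -28879.60
Solving the 2×2 system: x ≈ 91.7, y ≈ -6.0 km.

(91.7, -6.0)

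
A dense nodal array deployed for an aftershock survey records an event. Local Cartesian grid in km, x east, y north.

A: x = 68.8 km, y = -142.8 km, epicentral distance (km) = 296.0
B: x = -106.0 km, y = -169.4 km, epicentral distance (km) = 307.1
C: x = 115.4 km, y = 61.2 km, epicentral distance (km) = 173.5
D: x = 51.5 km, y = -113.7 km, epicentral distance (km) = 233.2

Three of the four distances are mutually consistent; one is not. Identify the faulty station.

Solve using three stations at a time. Using A, B, C (subtract circle equations pairwise → linear system) gives (x, y) ≈ (-43.1, 131.1).
Distances from that point to each station vs reported:
  A: calculated 295.9 vs reported 296.0 → residual 0.1 km
  B: calculated 307.0 vs reported 307.1 → residual 0.1 km
  C: calculated 173.3 vs reported 173.5 → residual 0.2 km
  D: calculated 262.4 vs reported 233.2 → residual 29.2 km
A, B, C are mutually consistent (residuals ≈ 0); D is off by 29.2 km.

D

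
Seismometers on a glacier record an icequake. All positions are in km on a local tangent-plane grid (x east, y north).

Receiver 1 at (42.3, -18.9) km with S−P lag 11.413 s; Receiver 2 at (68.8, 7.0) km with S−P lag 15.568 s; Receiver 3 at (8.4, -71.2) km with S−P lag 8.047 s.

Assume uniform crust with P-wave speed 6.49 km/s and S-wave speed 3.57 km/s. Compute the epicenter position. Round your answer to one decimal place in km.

-46.2 km east, -38.1 km north

Distance from S−P lag: d = Δt · v_P v_S / (v_P − v_S) = Δt · (6.49·3.57)/(6.49−3.57) ≈ 7.9347·Δt.
So d_Receiver 1 = 90.56, d_Receiver 2 = 123.53, d_Receiver 3 = 63.85 km.
Circle about each station: (x − 42.3)² + (y + 18.9)² = 90.56²; (x − 68.8)² + (y − 7.0)² = 123.53²; (x − 8.4)² + (y + 71.2)² = 63.85².
Subtracting the Receiver 1 equation from the Receiver 2 and Receiver 3 equations removes the quadratic terms:
53.0 x + 51.8 y = -4422.61
-67.8 x − 104.6 y = 7117.79
Solving the 2×2 system: x ≈ -46.2, y ≈ -38.1 km.
Check against Receiver 1 (with the unrounded x, y): √((x − 42.3)²+(y + 18.9)²) = 90.57 ≈ 90.56 km. ✓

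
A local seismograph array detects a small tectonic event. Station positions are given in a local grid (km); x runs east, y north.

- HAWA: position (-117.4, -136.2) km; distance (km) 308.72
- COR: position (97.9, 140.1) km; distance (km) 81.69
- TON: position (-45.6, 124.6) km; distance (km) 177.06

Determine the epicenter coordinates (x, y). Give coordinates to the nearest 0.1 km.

Circle about each station: (x + 117.4)² + (y + 136.2)² = 308.72²; (x − 97.9)² + (y − 140.1)² = 81.69²; (x + 45.6)² + (y − 124.6)² = 177.06².
Subtracting the HAWA equation from the COR and TON equations removes the quadratic terms:
430.6 x + 552.6 y = 85514.00
143.6 x + 521.6 y = 49229.11
Solving the 2×2 system: x ≈ 119.8, y ≈ 61.4 km.

(119.8, 61.4)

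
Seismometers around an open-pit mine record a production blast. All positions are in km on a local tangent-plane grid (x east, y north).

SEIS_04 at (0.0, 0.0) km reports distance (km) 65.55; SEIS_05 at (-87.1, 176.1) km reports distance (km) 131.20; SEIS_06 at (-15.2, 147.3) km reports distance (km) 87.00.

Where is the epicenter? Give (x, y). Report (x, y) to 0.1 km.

x ≈ -24.5 km, y ≈ 60.8 km

Circle about each station: x² + y² = 65.55²; (x + 87.1)² + (y − 176.1)² = 131.20²; (x + 15.2)² + (y − 147.3)² = 87.00².
Subtracting the SEIS_04 equation from the SEIS_05 and SEIS_06 equations removes the quadratic terms:
-174.2 x + 352.2 y = 25680.98
-30.4 x + 294.6 y = 18656.13
Solving the 2×2 system: x ≈ -24.5, y ≈ 60.8 km.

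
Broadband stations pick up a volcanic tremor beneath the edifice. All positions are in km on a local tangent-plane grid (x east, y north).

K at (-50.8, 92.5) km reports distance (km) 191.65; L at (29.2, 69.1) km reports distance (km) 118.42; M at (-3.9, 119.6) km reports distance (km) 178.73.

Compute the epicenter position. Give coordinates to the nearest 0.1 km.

Circle about each station: (x + 50.8)² + (y − 92.5)² = 191.65²; (x − 29.2)² + (y − 69.1)² = 118.42²; (x + 3.9)² + (y − 119.6)² = 178.73².
Subtracting pairs of circle equations eliminates x²+y² and gives linear equations (the radical axes):
160.0 x − 46.8 y = 17196.99
93.8 x + 54.2 y = 7967.79
Solving the 2×2 system: x ≈ 99.9, y ≈ -25.9 km.

(99.9, -25.9)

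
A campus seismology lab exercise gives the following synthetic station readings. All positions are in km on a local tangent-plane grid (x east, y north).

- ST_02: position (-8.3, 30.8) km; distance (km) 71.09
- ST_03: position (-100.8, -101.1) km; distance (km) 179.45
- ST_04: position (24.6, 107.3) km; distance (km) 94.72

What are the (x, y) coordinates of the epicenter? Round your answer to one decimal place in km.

Circle about each station: (x + 8.3)² + (y − 30.8)² = 71.09²; (x + 100.8)² + (y + 101.1)² = 179.45²; (x − 24.6)² + (y − 107.3)² = 94.72².
Subtracting pairs of circle equations eliminates x²+y² and gives linear equations (the radical axes):
-185.0 x − 263.8 y = -7784.19
65.8 x + 153.0 y = 7182.83
Solving the 2×2 system: x ≈ -64.3, y ≈ 74.6 km.
Check against ST_02 (with the unrounded x, y): √((x + 8.3)²+(y − 30.8)²) = 71.09 ≈ 71.09 km. ✓

x ≈ -64.3 km, y ≈ 74.6 km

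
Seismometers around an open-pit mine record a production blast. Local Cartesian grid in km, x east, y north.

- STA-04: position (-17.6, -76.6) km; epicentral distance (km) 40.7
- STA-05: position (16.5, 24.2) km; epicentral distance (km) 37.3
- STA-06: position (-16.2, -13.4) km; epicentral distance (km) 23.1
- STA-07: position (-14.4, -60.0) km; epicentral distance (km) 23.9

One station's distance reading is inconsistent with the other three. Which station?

STA-05

Solve using three stations at a time. Using STA-04, STA-06, STA-07 (subtract circle equations pairwise → linear system) gives (x, y) ≈ (-12.9, -36.2).
Distances from that point to each station vs reported:
  STA-04: calculated 40.7 vs reported 40.7 → residual 0.0 km
  STA-05: calculated 67.2 vs reported 37.3 → residual 29.9 km
  STA-06: calculated 23.0 vs reported 23.1 → residual 0.1 km
  STA-07: calculated 23.8 vs reported 23.9 → residual 0.1 km
STA-04, STA-06, STA-07 are mutually consistent (residuals ≈ 0); STA-05 is off by 29.9 km.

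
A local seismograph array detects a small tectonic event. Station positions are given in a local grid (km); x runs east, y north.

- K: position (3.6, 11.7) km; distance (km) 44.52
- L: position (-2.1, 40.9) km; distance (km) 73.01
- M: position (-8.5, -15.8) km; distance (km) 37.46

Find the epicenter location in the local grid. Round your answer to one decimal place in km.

27.6 km east, -25.8 km north

Circle about each station: (x − 3.6)² + (y − 11.7)² = 44.52²; (x + 2.1)² + (y − 40.9)² = 73.01²; (x + 8.5)² + (y + 15.8)² = 37.46².
Subtracting the K equation from the L and M equations removes the quadratic terms:
-11.4 x + 58.4 y = -1821.06
-24.2 x − 55.0 y = 750.82
Solving the 2×2 system: x ≈ 27.6, y ≈ -25.8 km.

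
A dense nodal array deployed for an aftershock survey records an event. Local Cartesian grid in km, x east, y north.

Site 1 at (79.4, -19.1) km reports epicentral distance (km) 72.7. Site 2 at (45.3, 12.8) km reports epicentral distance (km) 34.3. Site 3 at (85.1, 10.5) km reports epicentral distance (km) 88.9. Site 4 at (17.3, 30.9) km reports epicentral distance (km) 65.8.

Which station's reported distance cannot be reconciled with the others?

Solve using three stations at a time. Using Site 1, Site 3, Site 4 (subtract circle equations pairwise → linear system) gives (x, y) ≈ (8.3, -34.3).
Distances from that point to each station vs reported:
  Site 1: calculated 72.7 vs reported 72.7 → residual 0.0 km
  Site 2: calculated 59.9 vs reported 34.3 → residual 25.6 km
  Site 3: calculated 88.9 vs reported 88.9 → residual 0.0 km
  Site 4: calculated 65.8 vs reported 65.8 → residual 0.0 km
Site 1, Site 3, Site 4 are mutually consistent (residuals ≈ 0); Site 2 is off by 25.6 km.

Site 2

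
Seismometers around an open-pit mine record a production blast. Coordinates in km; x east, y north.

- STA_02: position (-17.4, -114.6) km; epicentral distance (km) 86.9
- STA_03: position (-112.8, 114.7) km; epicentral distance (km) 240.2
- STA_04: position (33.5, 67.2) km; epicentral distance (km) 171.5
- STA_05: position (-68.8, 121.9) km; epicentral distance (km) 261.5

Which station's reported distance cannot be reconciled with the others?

Solve using three stations at a time. Using STA_02, STA_04, STA_05 (subtract circle equations pairwise → linear system) gives (x, y) ≈ (68.4, -100.7).
Distances from that point to each station vs reported:
  STA_02: calculated 86.9 vs reported 86.9 → residual 0.0 km
  STA_03: calculated 281.5 vs reported 240.2 → residual 41.3 km
  STA_04: calculated 171.5 vs reported 171.5 → residual 0.0 km
  STA_05: calculated 261.5 vs reported 261.5 → residual 0.0 km
STA_02, STA_04, STA_05 are mutually consistent (residuals ≈ 0); STA_03 is off by 41.3 km.

STA_03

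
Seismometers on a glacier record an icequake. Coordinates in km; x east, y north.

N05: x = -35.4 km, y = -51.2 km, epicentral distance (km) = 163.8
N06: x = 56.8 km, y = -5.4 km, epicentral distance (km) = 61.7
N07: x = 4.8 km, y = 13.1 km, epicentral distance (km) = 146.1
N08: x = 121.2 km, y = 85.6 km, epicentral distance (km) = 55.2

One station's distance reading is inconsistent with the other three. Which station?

N07

Solve using three stations at a time. Using N05, N06, N08 (subtract circle equations pairwise → linear system) gives (x, y) ≈ (105.2, 32.8).
Distances from that point to each station vs reported:
  N05: calculated 163.8 vs reported 163.8 → residual 0.0 km
  N06: calculated 61.7 vs reported 61.7 → residual 0.0 km
  N07: calculated 102.3 vs reported 146.1 → residual 43.8 km
  N08: calculated 55.2 vs reported 55.2 → residual 0.0 km
N05, N06, N08 are mutually consistent (residuals ≈ 0); N07 is off by 43.8 km.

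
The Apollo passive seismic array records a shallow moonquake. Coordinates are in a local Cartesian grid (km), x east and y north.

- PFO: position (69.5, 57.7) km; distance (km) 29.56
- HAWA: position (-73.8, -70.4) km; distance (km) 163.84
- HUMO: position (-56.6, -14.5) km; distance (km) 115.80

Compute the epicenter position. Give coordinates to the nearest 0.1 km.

Circle about each station: (x − 69.5)² + (y − 57.7)² = 29.56²; (x + 73.8)² + (y + 70.4)² = 163.84²; (x + 56.6)² + (y + 14.5)² = 115.80².
Subtracting the PFO equation from the HAWA and HUMO equations removes the quadratic terms:
-286.6 x − 256.2 y = -23726.69
-252.2 x − 144.4 y = -17281.58
Solving the 2×2 system: x ≈ 43.1, y ≈ 44.4 km.

(43.1, 44.4)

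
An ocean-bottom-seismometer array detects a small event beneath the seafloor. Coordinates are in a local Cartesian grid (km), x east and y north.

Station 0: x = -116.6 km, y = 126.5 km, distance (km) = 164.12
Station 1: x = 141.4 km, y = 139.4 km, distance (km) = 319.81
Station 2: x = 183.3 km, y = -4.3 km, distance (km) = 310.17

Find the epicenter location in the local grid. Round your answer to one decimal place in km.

-125.1 km east, -37.4 km north

Circle about each station: (x + 116.6)² + (y − 126.5)² = 164.12²; (x − 141.4)² + (y − 139.4)² = 319.81²; (x − 183.3)² + (y + 4.3)² = 310.17².
Subtracting the Station 0 equation from the Station 1 and Station 2 equations removes the quadratic terms:
516.0 x + 25.8 y = -65514.55
599.8 x − 261.6 y = -65250.48
Solving the 2×2 system: x ≈ -125.1, y ≈ -37.4 km.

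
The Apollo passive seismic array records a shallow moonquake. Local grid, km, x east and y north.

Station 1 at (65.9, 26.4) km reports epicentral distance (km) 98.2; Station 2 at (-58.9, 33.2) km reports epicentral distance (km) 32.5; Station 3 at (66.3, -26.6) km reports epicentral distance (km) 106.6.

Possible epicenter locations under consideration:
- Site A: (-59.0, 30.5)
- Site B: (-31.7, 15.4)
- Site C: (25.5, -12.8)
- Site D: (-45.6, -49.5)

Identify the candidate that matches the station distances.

Site B

For each candidate, compare |candidate − station| to the reported distance:
Site A: residuals Station 1 26.8, Station 2 29.8, Station 3 31.1 → max 31.1 km
Site B: residuals Station 1 0.0, Station 2 0.0, Station 3 0.0 → max 0.0 km
Site C: residuals Station 1 41.9, Station 2 63.6, Station 3 63.5 → max 63.6 km
Site D: residuals Station 1 36.7, Station 2 51.3, Station 3 7.6 → max 51.3 km
Only Site B has all residuals ≈ 0.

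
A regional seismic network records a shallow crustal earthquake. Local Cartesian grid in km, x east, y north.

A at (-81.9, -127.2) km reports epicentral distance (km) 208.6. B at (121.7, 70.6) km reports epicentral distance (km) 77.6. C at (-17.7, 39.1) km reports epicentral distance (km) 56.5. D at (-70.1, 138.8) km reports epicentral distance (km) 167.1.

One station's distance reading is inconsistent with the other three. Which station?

C

Solve using three stations at a time. Using A, B, D (subtract circle equations pairwise → linear system) gives (x, y) ≈ (56.1, 29.2).
Distances from that point to each station vs reported:
  A: calculated 208.6 vs reported 208.6 → residual 0.0 km
  B: calculated 77.6 vs reported 77.6 → residual 0.0 km
  C: calculated 74.4 vs reported 56.5 → residual 17.9 km
  D: calculated 167.1 vs reported 167.1 → residual 0.0 km
A, B, D are mutually consistent (residuals ≈ 0); C is off by 17.9 km.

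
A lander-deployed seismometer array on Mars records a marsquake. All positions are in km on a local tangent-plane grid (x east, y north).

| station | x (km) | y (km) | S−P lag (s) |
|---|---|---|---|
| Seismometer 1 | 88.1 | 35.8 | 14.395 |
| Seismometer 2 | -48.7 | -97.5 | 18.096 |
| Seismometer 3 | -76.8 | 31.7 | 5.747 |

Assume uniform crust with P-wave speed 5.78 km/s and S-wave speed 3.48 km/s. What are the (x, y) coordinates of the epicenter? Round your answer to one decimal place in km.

Distance from S−P lag: d = Δt · v_P v_S / (v_P − v_S) = Δt · (5.78·3.48)/(5.78−3.48) ≈ 8.7454·Δt.
So d_Seismometer 1 = 125.89, d_Seismometer 2 = 158.26, d_Seismometer 3 = 50.26 km.
Circle about each station: (x − 88.1)² + (y − 35.8)² = 125.89²; (x + 48.7)² + (y + 97.5)² = 158.26²; (x + 76.8)² + (y − 31.7)² = 50.26².
Subtracting pairs of circle equations eliminates x²+y² and gives linear equations (the radical axes):
-273.6 x − 266.6 y = -6363.25
-329.8 x − 8.2 y = 11182.10
Solving the 2×2 system: x ≈ -35.4, y ≈ 60.2 km.
Check against Seismometer 1 (with the unrounded x, y): √((x − 88.1)²+(y − 35.8)²) = 125.89 ≈ 125.89 km. ✓

x ≈ -35.4 km, y ≈ 60.2 km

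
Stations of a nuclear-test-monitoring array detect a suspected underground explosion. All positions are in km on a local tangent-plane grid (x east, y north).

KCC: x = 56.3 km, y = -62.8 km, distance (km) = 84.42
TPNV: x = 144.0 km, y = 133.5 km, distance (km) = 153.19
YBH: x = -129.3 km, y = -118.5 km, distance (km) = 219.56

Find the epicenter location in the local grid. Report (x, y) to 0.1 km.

(40.9, 20.2)

Circle about each station: (x − 56.3)² + (y + 62.8)² = 84.42²; (x − 144.0)² + (y − 133.5)² = 153.19²; (x + 129.3)² + (y + 118.5)² = 219.56².
Subtracting the KCC equation from the TPNV and YBH equations removes the quadratic terms:
175.4 x + 392.6 y = 15104.28
-371.2 x − 111.4 y = -17432.65
Solving the 2×2 system: x ≈ 40.9, y ≈ 20.2 km.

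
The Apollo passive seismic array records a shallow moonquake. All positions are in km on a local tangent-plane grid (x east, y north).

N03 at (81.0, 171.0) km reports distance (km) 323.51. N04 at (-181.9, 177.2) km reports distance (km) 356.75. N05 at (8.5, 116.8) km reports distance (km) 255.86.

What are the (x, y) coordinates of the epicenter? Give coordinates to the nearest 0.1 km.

(-14.8, -138.0)

Circle about each station: (x − 81.0)² + (y − 171.0)² = 323.51²; (x + 181.9)² + (y − 177.2)² = 356.75²; (x − 8.5)² + (y − 116.8)² = 255.86².
Subtracting the N03 equation from the N04 and N05 equations removes the quadratic terms:
-525.8 x + 12.4 y = 6073.61
-145.0 x − 108.4 y = 17106.87
Solving the 2×2 system: x ≈ -14.8, y ≈ -138.0 km.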